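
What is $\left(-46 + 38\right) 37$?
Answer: $-296$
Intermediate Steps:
$\left(-46 + 38\right) 37 = \left(-8\right) 37 = -296$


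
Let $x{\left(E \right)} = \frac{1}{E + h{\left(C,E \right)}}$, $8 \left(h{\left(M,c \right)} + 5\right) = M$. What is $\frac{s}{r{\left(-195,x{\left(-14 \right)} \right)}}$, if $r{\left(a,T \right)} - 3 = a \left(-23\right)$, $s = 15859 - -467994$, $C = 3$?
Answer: $\frac{483853}{4488} \approx 107.81$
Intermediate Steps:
$h{\left(M,c \right)} = -5 + \frac{M}{8}$
$s = 483853$ ($s = 15859 + 467994 = 483853$)
$x{\left(E \right)} = \frac{1}{- \frac{37}{8} + E}$ ($x{\left(E \right)} = \frac{1}{E + \left(-5 + \frac{1}{8} \cdot 3\right)} = \frac{1}{E + \left(-5 + \frac{3}{8}\right)} = \frac{1}{E - \frac{37}{8}} = \frac{1}{- \frac{37}{8} + E}$)
$r{\left(a,T \right)} = 3 - 23 a$ ($r{\left(a,T \right)} = 3 + a \left(-23\right) = 3 - 23 a$)
$\frac{s}{r{\left(-195,x{\left(-14 \right)} \right)}} = \frac{483853}{3 - -4485} = \frac{483853}{3 + 4485} = \frac{483853}{4488}$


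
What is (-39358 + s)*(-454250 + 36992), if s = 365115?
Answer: -135924714306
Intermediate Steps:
(-39358 + s)*(-454250 + 36992) = (-39358 + 365115)*(-454250 + 36992) = 325757*(-417258) = -135924714306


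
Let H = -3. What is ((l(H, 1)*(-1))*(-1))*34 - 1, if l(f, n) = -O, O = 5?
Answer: -171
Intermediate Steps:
l(f, n) = -5 (l(f, n) = -1*5 = -5)
((l(H, 1)*(-1))*(-1))*34 - 1 = (-5*(-1)*(-1))*34 - 1 = (5*(-1))*34 - 1 = -5*34 - 1 = -170 - 1 = -171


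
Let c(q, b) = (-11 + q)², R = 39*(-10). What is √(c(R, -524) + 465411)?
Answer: 2*√156553 ≈ 791.34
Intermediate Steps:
R = -390
√(c(R, -524) + 465411) = √((-11 - 390)² + 465411) = √((-401)² + 465411) = √(160801 + 465411) = √626212 = 2*√156553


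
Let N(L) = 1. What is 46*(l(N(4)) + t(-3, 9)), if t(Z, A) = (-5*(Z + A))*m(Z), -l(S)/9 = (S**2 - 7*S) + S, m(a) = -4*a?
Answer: -14490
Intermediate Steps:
l(S) = -9*S**2 + 54*S (l(S) = -9*((S**2 - 7*S) + S) = -9*(S**2 - 6*S) = -9*S**2 + 54*S)
t(Z, A) = -4*Z*(-5*A - 5*Z) (t(Z, A) = (-5*(Z + A))*(-4*Z) = (-5*(A + Z))*(-4*Z) = (-5*A - 5*Z)*(-4*Z) = -4*Z*(-5*A - 5*Z))
46*(l(N(4)) + t(-3, 9)) = 46*(9*1*(6 - 1*1) + 20*(-3)*(9 - 3)) = 46*(9*1*(6 - 1) + 20*(-3)*6) = 46*(9*1*5 - 360) = 46*(45 - 360) = 46*(-315) = -14490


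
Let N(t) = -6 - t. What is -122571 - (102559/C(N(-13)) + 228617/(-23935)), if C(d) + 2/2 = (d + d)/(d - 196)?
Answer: -18793498817/694115 ≈ -27075.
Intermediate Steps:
C(d) = -1 + 2*d/(-196 + d) (C(d) = -1 + (d + d)/(d - 196) = -1 + (2*d)/(-196 + d) = -1 + 2*d/(-196 + d))
-122571 - (102559/C(N(-13)) + 228617/(-23935)) = -122571 - (102559/(((196 + (-6 - 1*(-13)))/(-196 + (-6 - 1*(-13))))) + 228617/(-23935)) = -122571 - (102559/(((196 + (-6 + 13))/(-196 + (-6 + 13)))) + 228617*(-1/23935)) = -122571 - (102559/(((196 + 7)/(-196 + 7))) - 228617/23935) = -122571 - (102559/((203/(-189))) - 228617/23935) = -122571 - (102559/((-1/189*203)) - 228617/23935) = -122571 - (102559/(-29/27) - 228617/23935) = -122571 - (102559*(-27/29) - 228617/23935) = -122571 - (-2769093/29 - 228617/23935) = -122571 - 1*(-66284870848/694115) = -122571 + 66284870848/694115 = -18793498817/694115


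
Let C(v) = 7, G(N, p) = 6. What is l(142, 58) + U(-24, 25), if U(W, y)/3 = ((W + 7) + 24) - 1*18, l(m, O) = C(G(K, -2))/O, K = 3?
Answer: -1907/58 ≈ -32.879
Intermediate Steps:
l(m, O) = 7/O
U(W, y) = 39 + 3*W (U(W, y) = 3*(((W + 7) + 24) - 1*18) = 3*(((7 + W) + 24) - 18) = 3*((31 + W) - 18) = 3*(13 + W) = 39 + 3*W)
l(142, 58) + U(-24, 25) = 7/58 + (39 + 3*(-24)) = 7*(1/58) + (39 - 72) = 7/58 - 33 = -1907/58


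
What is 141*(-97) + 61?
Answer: -13616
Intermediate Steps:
141*(-97) + 61 = -13677 + 61 = -13616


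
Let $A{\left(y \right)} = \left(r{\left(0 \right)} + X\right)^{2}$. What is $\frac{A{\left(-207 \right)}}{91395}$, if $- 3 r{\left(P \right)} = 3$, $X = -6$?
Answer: $\frac{49}{91395} \approx 0.00053613$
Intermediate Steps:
$r{\left(P \right)} = -1$ ($r{\left(P \right)} = \left(- \frac{1}{3}\right) 3 = -1$)
$A{\left(y \right)} = 49$ ($A{\left(y \right)} = \left(-1 - 6\right)^{2} = \left(-7\right)^{2} = 49$)
$\frac{A{\left(-207 \right)}}{91395} = \frac{49}{91395}$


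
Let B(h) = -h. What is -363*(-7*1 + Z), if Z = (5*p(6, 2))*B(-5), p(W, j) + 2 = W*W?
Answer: -306009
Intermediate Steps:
p(W, j) = -2 + W**2 (p(W, j) = -2 + W*W = -2 + W**2)
Z = 850 (Z = (5*(-2 + 6**2))*(-1*(-5)) = (5*(-2 + 36))*5 = (5*34)*5 = 170*5 = 850)
-363*(-7*1 + Z) = -363*(-7*1 + 850) = -363*(-7 + 850) = -363*843 = -306009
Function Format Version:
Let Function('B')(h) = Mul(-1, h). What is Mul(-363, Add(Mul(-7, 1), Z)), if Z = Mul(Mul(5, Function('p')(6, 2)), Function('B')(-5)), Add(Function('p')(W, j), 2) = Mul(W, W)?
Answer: -306009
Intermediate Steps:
Function('p')(W, j) = Add(-2, Pow(W, 2)) (Function('p')(W, j) = Add(-2, Mul(W, W)) = Add(-2, Pow(W, 2)))
Z = 850 (Z = Mul(Mul(5, Add(-2, Pow(6, 2))), Mul(-1, -5)) = Mul(Mul(5, Add(-2, 36)), 5) = Mul(Mul(5, 34), 5) = Mul(170, 5) = 850)
Mul(-363, Add(Mul(-7, 1), Z)) = Mul(-363, Add(Mul(-7, 1), 850)) = Mul(-363, Add(-7, 850)) = Mul(-363, 843) = -306009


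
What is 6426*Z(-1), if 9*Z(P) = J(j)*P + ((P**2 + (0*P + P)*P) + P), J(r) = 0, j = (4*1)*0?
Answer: 714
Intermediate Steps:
j = 0 (j = 4*0 = 0)
Z(P) = P/9 + 2*P**2/9 (Z(P) = (0*P + ((P**2 + (0*P + P)*P) + P))/9 = (0 + ((P**2 + (0 + P)*P) + P))/9 = (0 + ((P**2 + P*P) + P))/9 = (0 + ((P**2 + P**2) + P))/9 = (0 + (2*P**2 + P))/9 = (0 + (P + 2*P**2))/9 = (P + 2*P**2)/9 = P/9 + 2*P**2/9)
6426*Z(-1) = 6426*((1/9)*(-1)*(1 + 2*(-1))) = 6426*((1/9)*(-1)*(1 - 2)) = 6426*((1/9)*(-1)*(-1)) = 6426*(1/9) = 714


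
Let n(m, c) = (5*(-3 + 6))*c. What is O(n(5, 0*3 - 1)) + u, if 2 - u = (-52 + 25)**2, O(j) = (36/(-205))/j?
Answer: -745163/1025 ≈ -726.99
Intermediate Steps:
n(m, c) = 15*c (n(m, c) = (5*3)*c = 15*c)
O(j) = -36/(205*j) (O(j) = (36*(-1/205))/j = -36/(205*j))
u = -727 (u = 2 - (-52 + 25)**2 = 2 - 1*(-27)**2 = 2 - 1*729 = 2 - 729 = -727)
O(n(5, 0*3 - 1)) + u = -36*1/(15*(0*3 - 1))/205 - 727 = -36*1/(15*(0 - 1))/205 - 727 = -36/(205*(15*(-1))) - 727 = -36/205/(-15) - 727 = -36/205*(-1/15) - 727 = 12/1025 - 727 = -745163/1025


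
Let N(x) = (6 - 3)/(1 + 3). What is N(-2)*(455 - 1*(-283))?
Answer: 1107/2 ≈ 553.50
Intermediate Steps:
N(x) = 3/4
N(-2)*(455 - 1*(-283)) = 3*(455 - 1*(-283))/4 = 3*(455 + 283)/4 = (3/4)*738 = 1107/2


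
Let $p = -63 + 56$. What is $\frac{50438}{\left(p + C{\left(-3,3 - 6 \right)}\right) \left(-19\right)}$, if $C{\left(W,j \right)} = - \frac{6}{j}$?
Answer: $\frac{50438}{95} \approx 530.93$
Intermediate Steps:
$p = -7$
$\frac{50438}{\left(p + C{\left(-3,3 - 6 \right)}\right) \left(-19\right)} = \frac{50438}{\left(-7 - \frac{6}{3 - 6}\right) \left(-19\right)} = \frac{50438}{\left(-7 - \frac{6}{-3}\right) \left(-19\right)} = \frac{50438}{\left(-7 - -2\right) \left(-19\right)} = \frac{50438}{\left(-7 + 2\right) \left(-19\right)} = \frac{50438}{\left(-5\right) \left(-19\right)} = \frac{50438}{95}$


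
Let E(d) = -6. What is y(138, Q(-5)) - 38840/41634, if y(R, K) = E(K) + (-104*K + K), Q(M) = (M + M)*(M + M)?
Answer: -214559422/20817 ≈ -10307.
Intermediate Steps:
Q(M) = 4*M**2 (Q(M) = (2*M)*(2*M) = 4*M**2)
y(R, K) = -6 - 103*K (y(R, K) = -6 + (-104*K + K) = -6 - 103*K)
y(138, Q(-5)) - 38840/41634 = (-6 - 412*(-5)**2) - 38840/41634 = (-6 - 412*25) - 38840*1/41634 = (-6 - 103*100) - 19420/20817 = (-6 - 10300) - 19420/20817 = -10306 - 19420/20817 = -214559422/20817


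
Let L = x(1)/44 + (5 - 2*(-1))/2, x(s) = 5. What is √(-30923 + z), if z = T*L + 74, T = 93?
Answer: I*√14768259/22 ≈ 174.68*I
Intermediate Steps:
L = 159/44 (L = 5/44 + (5 - 2*(-1))/2 = 5*(1/44) + (5 + 2)*(½) = 5/44 + 7*(½) = 5/44 + 7/2 = 159/44 ≈ 3.6136)
z = 18043/44 (z = 93*(159/44) + 74 = 14787/44 + 74 = 18043/44 ≈ 410.07)
√(-30923 + z) = √(-30923 + 18043/44) = √(-1342569/44) = I*√14768259/22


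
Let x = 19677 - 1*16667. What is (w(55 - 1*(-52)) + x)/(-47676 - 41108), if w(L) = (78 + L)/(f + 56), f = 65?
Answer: -364395/10742864 ≈ -0.033920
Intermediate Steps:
x = 3010 (x = 19677 - 16667 = 3010)
w(L) = 78/121 + L/121 (w(L) = (78 + L)/(65 + 56) = (78 + L)/121 = (78 + L)*(1/121) = 78/121 + L/121)
(w(55 - 1*(-52)) + x)/(-47676 - 41108) = ((78/121 + (55 - 1*(-52))/121) + 3010)/(-47676 - 41108) = ((78/121 + (55 + 52)/121) + 3010)/(-88784) = ((78/121 + (1/121)*107) + 3010)*(-1/88784) = ((78/121 + 107/121) + 3010)*(-1/88784) = (185/121 + 3010)*(-1/88784) = (364395/121)*(-1/88784) = -364395/10742864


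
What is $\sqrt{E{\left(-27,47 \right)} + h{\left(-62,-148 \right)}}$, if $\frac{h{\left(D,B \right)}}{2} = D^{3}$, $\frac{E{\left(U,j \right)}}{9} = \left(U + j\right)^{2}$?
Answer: $4 i \sqrt{29566} \approx 687.79 i$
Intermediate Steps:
$E{\left(U,j \right)} = 9 \left(U + j\right)^{2}$
$h{\left(D,B \right)} = 2 D^{3}$
$\sqrt{E{\left(-27,47 \right)} + h{\left(-62,-148 \right)}} = \sqrt{9 \left(-27 + 47\right)^{2} + 2 \left(-62\right)^{3}} = \sqrt{9 \cdot 20^{2} + 2 \left(-238328\right)} = \sqrt{9 \cdot 400 - 476656} = \sqrt{3600 - 476656} = \sqrt{-473056} = 4 i \sqrt{29566}$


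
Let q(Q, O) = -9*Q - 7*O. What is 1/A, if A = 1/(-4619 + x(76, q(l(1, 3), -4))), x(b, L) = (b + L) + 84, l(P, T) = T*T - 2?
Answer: -4494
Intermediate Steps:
l(P, T) = -2 + T² (l(P, T) = T² - 2 = -2 + T²)
x(b, L) = 84 + L + b (x(b, L) = (L + b) + 84 = 84 + L + b)
A = -1/4494 (A = 1/(-4619 + (84 + (-9*(-2 + 3²) - 7*(-4)) + 76)) = 1/(-4619 + (84 + (-9*(-2 + 9) + 28) + 76)) = 1/(-4619 + (84 + (-9*7 + 28) + 76)) = 1/(-4619 + (84 + (-63 + 28) + 76)) = 1/(-4619 + (84 - 35 + 76)) = 1/(-4619 + 125) = 1/(-4494) = -1/4494 ≈ -0.00022252)
1/A = 1/(-1/4494) = -4494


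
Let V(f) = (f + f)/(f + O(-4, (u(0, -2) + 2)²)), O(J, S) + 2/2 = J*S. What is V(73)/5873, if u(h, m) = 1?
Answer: 73/105714 ≈ 0.00069054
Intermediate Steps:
O(J, S) = -1 + J*S
V(f) = 2*f/(-37 + f) (V(f) = (f + f)/(f + (-1 - 4*(1 + 2)²)) = (2*f)/(f + (-1 - 4*3²)) = (2*f)/(f + (-1 - 4*9)) = (2*f)/(f + (-1 - 36)) = (2*f)/(f - 37) = (2*f)/(-37 + f) = 2*f/(-37 + f))
V(73)/5873 = (2*73/(-37 + 73))/5873 = (2*73/36)*(1/5873) = (2*73*(1/36))*(1/5873) = (73/18)*(1/5873) = 73/105714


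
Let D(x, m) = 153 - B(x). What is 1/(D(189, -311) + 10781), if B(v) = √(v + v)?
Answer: 781/8539427 + 3*√42/119551978 ≈ 9.1621e-5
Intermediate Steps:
B(v) = √2*√v (B(v) = √(2*v) = √2*√v)
D(x, m) = 153 - √2*√x
1/(D(189, -311) + 10781) = 1/((153 - √2*√189) + 10781) = 1/((153 - √2*3*√21) + 10781) = 1/((153 - 3*√42) + 10781) = 1/(10934 - 3*√42)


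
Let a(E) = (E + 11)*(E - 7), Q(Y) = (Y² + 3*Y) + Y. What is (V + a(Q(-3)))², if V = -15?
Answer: 9025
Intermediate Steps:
Q(Y) = Y² + 4*Y
a(E) = (-7 + E)*(11 + E) (a(E) = (11 + E)*(-7 + E) = (-7 + E)*(11 + E))
(V + a(Q(-3)))² = (-15 + (-77 + (-3*(4 - 3))² + 4*(-3*(4 - 3))))² = (-15 + (-77 + (-3*1)² + 4*(-3*1)))² = (-15 + (-77 + (-3)² + 4*(-3)))² = (-15 + (-77 + 9 - 12))² = (-15 - 80)² = (-95)² = 9025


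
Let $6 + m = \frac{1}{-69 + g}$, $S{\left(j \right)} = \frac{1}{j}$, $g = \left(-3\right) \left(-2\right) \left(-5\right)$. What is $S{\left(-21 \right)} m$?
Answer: $\frac{85}{297} \approx 0.2862$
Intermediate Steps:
$g = -30$ ($g = 6 \left(-5\right) = -30$)
$m = - \frac{595}{99}$ ($m = -6 + \frac{1}{-69 - 30} = -6 + \frac{1}{-99} = -6 - \frac{1}{99} = - \frac{595}{99} \approx -6.0101$)
$S{\left(-21 \right)} m = \frac{1}{-21} \left(- \frac{595}{99}\right) = \left(- \frac{1}{21}\right) \left(- \frac{595}{99}\right) = \frac{85}{297}$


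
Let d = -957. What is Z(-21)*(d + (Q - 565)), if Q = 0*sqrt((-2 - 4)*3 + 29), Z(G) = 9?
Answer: -13698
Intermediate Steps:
Q = 0 (Q = 0*sqrt(-6*3 + 29) = 0*sqrt(-18 + 29) = 0*sqrt(11) = 0)
Z(-21)*(d + (Q - 565)) = 9*(-957 + (0 - 565)) = 9*(-957 - 565) = 9*(-1522) = -13698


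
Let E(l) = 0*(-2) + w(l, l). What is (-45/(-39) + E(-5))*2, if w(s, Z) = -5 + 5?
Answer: 30/13 ≈ 2.3077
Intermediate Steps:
w(s, Z) = 0
E(l) = 0 (E(l) = 0*(-2) + 0 = 0 + 0 = 0)
(-45/(-39) + E(-5))*2 = (-45/(-39) + 0)*2 = (-45*(-1/39) + 0)*2 = (15/13 + 0)*2 = (15/13)*2 = 30/13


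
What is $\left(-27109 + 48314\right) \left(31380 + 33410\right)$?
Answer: $1373871950$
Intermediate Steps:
$\left(-27109 + 48314\right) \left(31380 + 33410\right) = 21205 \cdot 64790 = 1373871950$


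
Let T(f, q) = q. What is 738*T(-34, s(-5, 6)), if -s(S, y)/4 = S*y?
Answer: 88560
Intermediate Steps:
s(S, y) = -4*S*y
738*T(-34, s(-5, 6)) = 738*(-4*(-5)*6) = 738*120 = 88560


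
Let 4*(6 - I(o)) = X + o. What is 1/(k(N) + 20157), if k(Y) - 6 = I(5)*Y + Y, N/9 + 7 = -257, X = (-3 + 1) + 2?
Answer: 1/6501 ≈ 0.00015382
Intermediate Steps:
X = 0 (X = -2 + 2 = 0)
N = -2376 (N = -63 + 9*(-257) = -63 - 2313 = -2376)
I(o) = 6 - o/4 (I(o) = 6 - (0 + o)/4 = 6 - o/4)
k(Y) = 6 + 23*Y/4 (k(Y) = 6 + ((6 - ¼*5)*Y + Y) = 6 + ((6 - 5/4)*Y + Y) = 6 + (19*Y/4 + Y) = 6 + 23*Y/4)
1/(k(N) + 20157) = 1/((6 + (23/4)*(-2376)) + 20157) = 1/((6 - 13662) + 20157) = 1/(-13656 + 20157) = 1/6501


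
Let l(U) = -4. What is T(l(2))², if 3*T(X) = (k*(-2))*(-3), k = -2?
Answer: 16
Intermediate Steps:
T(X) = -4 (T(X) = (-2*(-2)*(-3))/3 = (4*(-3))/3 = (⅓)*(-12) = -4)
T(l(2))² = (-4)² = 16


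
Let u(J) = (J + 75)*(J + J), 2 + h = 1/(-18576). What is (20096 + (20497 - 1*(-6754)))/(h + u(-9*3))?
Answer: -879517872/48186145 ≈ -18.253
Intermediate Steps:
h = -37153/18576 (h = -2 + 1/(-18576) = -2 - 1/18576 = -37153/18576 ≈ -2.0001)
u(J) = 2*J*(75 + J) (u(J) = (75 + J)*(2*J) = 2*J*(75 + J))
(20096 + (20497 - 1*(-6754)))/(h + u(-9*3)) = (20096 + (20497 - 1*(-6754)))/(-37153/18576 + 2*(-9*3)*(75 - 9*3)) = (20096 + (20497 + 6754))/(-37153/18576 + 2*(-27)*(75 - 27)) = (20096 + 27251)/(-37153/18576 + 2*(-27)*48) = 47347/(-37153/18576 - 2592) = 47347/(-48186145/18576) = 47347*(-18576/48186145) = -879517872/48186145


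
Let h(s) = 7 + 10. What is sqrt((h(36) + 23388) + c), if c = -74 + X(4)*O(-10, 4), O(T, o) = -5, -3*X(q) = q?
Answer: sqrt(210039)/3 ≈ 152.77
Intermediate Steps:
h(s) = 17
X(q) = -q/3
c = -202/3 (c = -74 - 1/3*4*(-5) = -74 - 4/3*(-5) = -74 + 20/3 = -202/3 ≈ -67.333)
sqrt((h(36) + 23388) + c) = sqrt((17 + 23388) - 202/3) = sqrt(23405 - 202/3) = sqrt(70013/3) = sqrt(210039)/3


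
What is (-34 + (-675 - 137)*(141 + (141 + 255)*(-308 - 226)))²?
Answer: 29444583887554564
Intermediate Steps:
(-34 + (-675 - 137)*(141 + (141 + 255)*(-308 - 226)))² = (-34 - 812*(141 + 396*(-534)))² = (-34 - 812*(141 - 211464))² = (-34 - 812*(-211323))² = (-34 + 171594276)² = 171594242² = 29444583887554564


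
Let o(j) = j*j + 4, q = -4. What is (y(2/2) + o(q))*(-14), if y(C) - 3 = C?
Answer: -336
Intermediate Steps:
y(C) = 3 + C
o(j) = 4 + j**2 (o(j) = j**2 + 4 = 4 + j**2)
(y(2/2) + o(q))*(-14) = ((3 + 2/2) + (4 + (-4)**2))*(-14) = ((3 + 2*(1/2)) + (4 + 16))*(-14) = ((3 + 1) + 20)*(-14) = (4 + 20)*(-14) = 24*(-14) = -336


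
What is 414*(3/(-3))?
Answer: -414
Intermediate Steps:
414*(3/(-3)) = 414*(3*(-⅓)) = 414*(-1) = -414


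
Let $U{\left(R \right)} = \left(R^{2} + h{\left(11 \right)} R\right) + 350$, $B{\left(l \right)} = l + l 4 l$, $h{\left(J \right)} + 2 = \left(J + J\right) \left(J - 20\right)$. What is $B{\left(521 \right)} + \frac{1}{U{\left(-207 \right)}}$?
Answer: $\frac{91898624716}{84599} \approx 1.0863 \cdot 10^{6}$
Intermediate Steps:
$h{\left(J \right)} = -2 + 2 J \left(-20 + J\right)$ ($h{\left(J \right)} = -2 + \left(J + J\right) \left(J - 20\right) = -2 + 2 J \left(-20 + J\right)$)
$B{\left(l \right)} = l + 4 l^{2}$ ($B{\left(l \right)} = l + 4 l l = l + 4 l^{2}$)
$U{\left(R \right)} = 350 + R^{2} - 200 R$ ($U{\left(R \right)} = \left(R^{2} + \left(-2 - 440 + 2 \cdot 11^{2}\right) R\right) + 350 = \left(R^{2} + \left(-2 - 440 + 2 \cdot 121\right) R\right) + 350 = \left(R^{2} + \left(-2 - 440 + 242\right) R\right) + 350 = \left(R^{2} - 200 R\right) + 350 = 350 + R^{2} - 200 R$)
$B{\left(521 \right)} + \frac{1}{U{\left(-207 \right)}} = 521 \left(1 + 4 \cdot 521\right) + \frac{1}{350 + \left(-207\right)^{2} - -41400} = 521 \left(1 + 2084\right) + \frac{1}{350 + 42849 + 41400} = 521 \cdot 2085 + \frac{1}{84599} = 1086285 + \frac{1}{84599} = \frac{91898624716}{84599}$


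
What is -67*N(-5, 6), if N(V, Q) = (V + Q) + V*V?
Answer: -1742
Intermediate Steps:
N(V, Q) = Q + V + V² (N(V, Q) = (Q + V) + V² = Q + V + V²)
-67*N(-5, 6) = -67*(6 - 5 + (-5)²) = -67*(6 - 5 + 25) = -67*26 = -1742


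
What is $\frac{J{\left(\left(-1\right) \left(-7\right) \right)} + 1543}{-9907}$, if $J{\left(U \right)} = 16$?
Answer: $- \frac{1559}{9907} \approx -0.15736$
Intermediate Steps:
$\frac{J{\left(\left(-1\right) \left(-7\right) \right)} + 1543}{-9907} = \frac{16 + 1543}{-9907} = 1559 \left(- \frac{1}{9907}\right) = - \frac{1559}{9907}$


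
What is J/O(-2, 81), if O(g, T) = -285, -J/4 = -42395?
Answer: -33916/57 ≈ -595.02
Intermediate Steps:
J = 169580 (J = -4*(-42395) = 169580)
J/O(-2, 81) = 169580/(-285) = 169580*(-1/285) = -33916/57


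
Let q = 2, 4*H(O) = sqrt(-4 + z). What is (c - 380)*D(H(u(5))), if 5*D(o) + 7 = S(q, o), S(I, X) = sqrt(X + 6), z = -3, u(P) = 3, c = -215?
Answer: 833 - 119*sqrt(24 + I*sqrt(7))/2 ≈ 541.07 - 16.043*I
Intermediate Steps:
H(O) = I*sqrt(7)/4 (H(O) = sqrt(-4 - 3)/4 = sqrt(-7)/4 = (I*sqrt(7))/4 = I*sqrt(7)/4)
S(I, X) = sqrt(6 + X)
D(o) = -7/5 + sqrt(6 + o)/5
(c - 380)*D(H(u(5))) = (-215 - 380)*(-7/5 + sqrt(6 + I*sqrt(7)/4)/5) = -595*(-7/5 + sqrt(6 + I*sqrt(7)/4)/5) = 833 - 119*sqrt(6 + I*sqrt(7)/4)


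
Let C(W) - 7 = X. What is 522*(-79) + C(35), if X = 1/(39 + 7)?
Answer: -1896625/46 ≈ -41231.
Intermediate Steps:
X = 1/46 ≈ 0.021739
C(W) = 323/46 (C(W) = 7 + 1/46 = 323/46)
522*(-79) + C(35) = 522*(-79) + 323/46 = -41238 + 323/46 = -1896625/46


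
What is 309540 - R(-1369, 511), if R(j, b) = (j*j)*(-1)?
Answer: 2183701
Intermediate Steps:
R(j, b) = -j² (R(j, b) = j²*(-1) = -j²)
309540 - R(-1369, 511) = 309540 - (-1)*(-1369)² = 309540 - (-1)*1874161 = 309540 - 1*(-1874161) = 309540 + 1874161 = 2183701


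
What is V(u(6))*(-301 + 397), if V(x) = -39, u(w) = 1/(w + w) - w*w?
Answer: -3744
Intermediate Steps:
u(w) = 1/(2*w) - w**2
V(u(6))*(-301 + 397) = -39*(-301 + 397) = -39*96 = -3744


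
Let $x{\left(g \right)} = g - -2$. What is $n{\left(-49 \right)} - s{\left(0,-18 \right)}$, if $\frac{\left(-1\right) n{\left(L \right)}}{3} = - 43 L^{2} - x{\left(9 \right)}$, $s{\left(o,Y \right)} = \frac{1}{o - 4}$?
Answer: $\frac{1239049}{4} \approx 3.0976 \cdot 10^{5}$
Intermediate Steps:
$x{\left(g \right)} = 2 + g$ ($x{\left(g \right)} = g + 2 = 2 + g$)
$s{\left(o,Y \right)} = \frac{1}{-4 + o}$
$n{\left(L \right)} = 33 + 129 L^{2}$ ($n{\left(L \right)} = - 3 \left(- 43 L^{2} - \left(2 + 9\right)\right) = - 3 \left(- 43 L^{2} - 11\right) = - 3 \left(-11 - 43 L^{2}\right) = 33 + 129 L^{2}$)
$n{\left(-49 \right)} - s{\left(0,-18 \right)} = \left(33 + 129 \left(-49\right)^{2}\right) - \frac{1}{-4 + 0} = \left(33 + 129 \cdot 2401\right) - \frac{1}{-4} = \left(33 + 309729\right) - - \frac{1}{4} = 309762 + \frac{1}{4} = \frac{1239049}{4}$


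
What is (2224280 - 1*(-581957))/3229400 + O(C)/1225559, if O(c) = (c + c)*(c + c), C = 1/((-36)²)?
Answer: 180517202595123379/207738068473684800 ≈ 0.86897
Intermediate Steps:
C = 1/1296 ≈ 0.00077160
O(c) = 4*c² (O(c) = (2*c)*(2*c) = 4*c²)
(2224280 - 1*(-581957))/3229400 + O(C)/1225559 = (2224280 - 1*(-581957))/3229400 + (4*(1/1296)²)/1225559 = (2224280 + 581957)*(1/3229400) + (4*(1/1679616))*(1/1225559) = 2806237*(1/3229400) + (1/419904)*(1/1225559) = 2806237/3229400 + 1/514617126336 = 180517202595123379/207738068473684800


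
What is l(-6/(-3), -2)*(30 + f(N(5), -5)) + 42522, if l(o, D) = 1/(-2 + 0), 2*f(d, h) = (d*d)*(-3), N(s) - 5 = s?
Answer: 42582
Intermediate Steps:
N(s) = 5 + s
f(d, h) = -3*d²/2 (f(d, h) = ((d*d)*(-3))/2 = (d²*(-3))/2 = (-3*d²)/2 = -3*d²/2)
l(o, D) = -½ (l(o, D) = 1/(-2) = -½)
l(-6/(-3), -2)*(30 + f(N(5), -5)) + 42522 = -(30 - 3*(5 + 5)²/2)/2 + 42522 = -(30 - 3/2*10²)/2 + 42522 = -(30 - 3/2*100)/2 + 42522 = -(30 - 150)/2 + 42522 = -½*(-120) + 42522 = 60 + 42522 = 42582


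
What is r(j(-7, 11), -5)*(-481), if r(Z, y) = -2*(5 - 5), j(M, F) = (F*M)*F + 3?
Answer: 0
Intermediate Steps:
j(M, F) = 3 + M*F**2 (j(M, F) = M*F**2 + 3 = 3 + M*F**2)
r(Z, y) = 0 (r(Z, y) = -2*0 = 0)
r(j(-7, 11), -5)*(-481) = 0*(-481) = 0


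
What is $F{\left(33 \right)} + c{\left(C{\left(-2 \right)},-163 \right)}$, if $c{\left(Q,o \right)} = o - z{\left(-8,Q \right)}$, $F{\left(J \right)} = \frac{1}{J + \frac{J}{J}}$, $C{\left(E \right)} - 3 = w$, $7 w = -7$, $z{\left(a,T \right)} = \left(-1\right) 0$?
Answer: $- \frac{5541}{34} \approx -162.97$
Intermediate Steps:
$z{\left(a,T \right)} = 0$
$w = -1$ ($w = \frac{1}{7} \left(-7\right) = -1$)
$C{\left(E \right)} = 2$ ($C{\left(E \right)} = 3 - 1 = 2$)
$F{\left(J \right)} = \frac{1}{1 + J}$ ($F{\left(J \right)} = \frac{1}{J + 1} = \frac{1}{1 + J}$)
$c{\left(Q,o \right)} = o$ ($c{\left(Q,o \right)} = o - 0 = o + 0 = o$)
$F{\left(33 \right)} + c{\left(C{\left(-2 \right)},-163 \right)} = \frac{1}{1 + 33} - 163 = \frac{1}{34} - 163 = - \frac{5541}{34}$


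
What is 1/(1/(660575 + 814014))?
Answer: 1474589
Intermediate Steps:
1/(1/(660575 + 814014)) = 1/(1/1474589) = 1474589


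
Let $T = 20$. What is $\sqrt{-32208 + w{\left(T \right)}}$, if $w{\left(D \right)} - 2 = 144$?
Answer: $i \sqrt{32062} \approx 179.06 i$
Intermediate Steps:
$w{\left(D \right)} = 146$ ($w{\left(D \right)} = 2 + 144 = 146$)
$\sqrt{-32208 + w{\left(T \right)}} = \sqrt{-32208 + 146} = \sqrt{-32062} = i \sqrt{32062}$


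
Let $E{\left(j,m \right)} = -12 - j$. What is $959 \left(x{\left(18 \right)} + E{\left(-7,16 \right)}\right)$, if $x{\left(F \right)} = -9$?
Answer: $-13426$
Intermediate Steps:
$959 \left(x{\left(18 \right)} + E{\left(-7,16 \right)}\right) = 959 \left(-9 - 5\right) = 959 \left(-14\right) = -13426$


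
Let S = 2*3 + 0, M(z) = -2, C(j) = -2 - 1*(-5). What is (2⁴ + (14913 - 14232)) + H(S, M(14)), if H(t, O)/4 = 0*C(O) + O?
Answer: 689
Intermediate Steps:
C(j) = 3 (C(j) = -2 + 5 = 3)
S = 6 (S = 6 + 0 = 6)
H(t, O) = 4*O (H(t, O) = 4*(0*3 + O) = 4*(0 + O) = 4*O)
(2⁴ + (14913 - 14232)) + H(S, M(14)) = (2⁴ + (14913 - 14232)) + 4*(-2) = (16 + 681) - 8 = 697 - 8 = 689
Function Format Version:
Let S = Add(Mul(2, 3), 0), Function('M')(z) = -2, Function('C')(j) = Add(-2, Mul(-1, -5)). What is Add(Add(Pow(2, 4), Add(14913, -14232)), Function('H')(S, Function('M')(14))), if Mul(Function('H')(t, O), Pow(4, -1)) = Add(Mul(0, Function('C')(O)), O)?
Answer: 689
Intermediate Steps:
Function('C')(j) = 3 (Function('C')(j) = Add(-2, 5) = 3)
S = 6 (S = Add(6, 0) = 6)
Function('H')(t, O) = Mul(4, O) (Function('H')(t, O) = Mul(4, Add(Mul(0, 3), O)) = Mul(4, Add(0, O)) = Mul(4, O))
Add(Add(Pow(2, 4), Add(14913, -14232)), Function('H')(S, Function('M')(14))) = Add(Add(Pow(2, 4), Add(14913, -14232)), Mul(4, -2)) = Add(Add(16, 681), -8) = Add(697, -8) = 689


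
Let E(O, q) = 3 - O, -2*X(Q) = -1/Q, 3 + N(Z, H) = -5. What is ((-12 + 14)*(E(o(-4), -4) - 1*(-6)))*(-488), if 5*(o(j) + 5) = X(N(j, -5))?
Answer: -68381/5 ≈ -13676.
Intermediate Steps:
N(Z, H) = -8 (N(Z, H) = -3 - 5 = -8)
X(Q) = 1/(2*Q) (X(Q) = -(-1)/(2*Q) = 1/(2*Q))
o(j) = -401/80 (o(j) = -5 + ((½)/(-8))/5 = -5 + ((½)*(-⅛))/5 = -5 + (⅕)*(-1/16) = -5 - 1/80 = -401/80)
((-12 + 14)*(E(o(-4), -4) - 1*(-6)))*(-488) = ((-12 + 14)*((3 - 1*(-401/80)) - 1*(-6)))*(-488) = (2*((3 + 401/80) + 6))*(-488) = (2*(641/80 + 6))*(-488) = (2*(1121/80))*(-488) = (1121/40)*(-488) = -68381/5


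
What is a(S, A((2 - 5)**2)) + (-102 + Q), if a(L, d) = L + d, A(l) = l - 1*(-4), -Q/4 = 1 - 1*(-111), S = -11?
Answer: -548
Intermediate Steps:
Q = -448 (Q = -4*(1 - 1*(-111)) = -4*(1 + 111) = -4*112 = -448)
A(l) = 4 + l (A(l) = l + 4 = 4 + l)
a(S, A((2 - 5)**2)) + (-102 + Q) = (-11 + (4 + (2 - 5)**2)) + (-102 - 448) = (-11 + (4 + (-3)**2)) - 550 = (-11 + (4 + 9)) - 550 = (-11 + 13) - 550 = 2 - 550 = -548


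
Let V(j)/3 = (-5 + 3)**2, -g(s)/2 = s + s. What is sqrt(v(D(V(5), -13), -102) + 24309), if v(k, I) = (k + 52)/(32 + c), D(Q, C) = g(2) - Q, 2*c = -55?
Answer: sqrt(218845)/3 ≈ 155.94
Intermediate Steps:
g(s) = -4*s (g(s) = -2*(s + s) = -4*s)
V(j) = 12 (V(j) = 3*(-5 + 3)**2 = 3*(-2)**2 = 3*4 = 12)
c = -55/2 (c = (1/2)*(-55) = -55/2 ≈ -27.500)
D(Q, C) = -8 - Q (D(Q, C) = -4*2 - Q = -8 - Q)
v(k, I) = 104/9 + 2*k/9 (v(k, I) = (k + 52)/(32 - 55/2) = (52 + k)/(9/2) = (52 + k)*(2/9) = 104/9 + 2*k/9)
sqrt(v(D(V(5), -13), -102) + 24309) = sqrt((104/9 + 2*(-8 - 1*12)/9) + 24309) = sqrt((104/9 + 2*(-8 - 12)/9) + 24309) = sqrt((104/9 + (2/9)*(-20)) + 24309) = sqrt((104/9 - 40/9) + 24309) = sqrt(64/9 + 24309) = sqrt(218845/9) = sqrt(218845)/3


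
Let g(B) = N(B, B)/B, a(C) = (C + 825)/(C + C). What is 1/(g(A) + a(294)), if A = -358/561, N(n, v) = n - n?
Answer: 196/373 ≈ 0.52547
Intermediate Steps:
N(n, v) = 0
a(C) = (825 + C)/(2*C) (a(C) = (825 + C)/((2*C)) = (825 + C)*(1/(2*C)) = (825 + C)/(2*C))
A = -358/561 (A = -358*1/561 = -358/561 ≈ -0.63815)
g(B) = 0 (g(B) = 0/B = 0)
1/(g(A) + a(294)) = 1/(0 + (½)*(825 + 294)/294) = 1/(0 + (½)*(1/294)*1119) = 1/(0 + 373/196) = 1/(373/196) = 196/373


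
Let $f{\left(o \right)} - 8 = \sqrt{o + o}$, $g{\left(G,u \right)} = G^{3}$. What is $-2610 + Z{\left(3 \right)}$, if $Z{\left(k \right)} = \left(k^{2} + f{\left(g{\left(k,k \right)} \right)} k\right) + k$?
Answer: $-2574 + 9 \sqrt{6} \approx -2552.0$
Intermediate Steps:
$f{\left(o \right)} = 8 + \sqrt{2} \sqrt{o}$ ($f{\left(o \right)} = 8 + \sqrt{o + o} = 8 + \sqrt{2 o} = 8 + \sqrt{2} \sqrt{o}$)
$Z{\left(k \right)} = k + k^{2} + k \left(8 + \sqrt{2} \sqrt{k^{3}}\right)$ ($Z{\left(k \right)} = \left(k^{2} + \left(8 + \sqrt{2} \sqrt{k^{3}}\right) k\right) + k = \left(k^{2} + k \left(8 + \sqrt{2} \sqrt{k^{3}}\right)\right) + k = k + k^{2} + k \left(8 + \sqrt{2} \sqrt{k^{3}}\right)$)
$-2610 + Z{\left(3 \right)} = -2610 + 3 \left(9 + 3 + \sqrt{2} \sqrt{3^{3}}\right) = -2610 + 3 \left(9 + 3 + \sqrt{2} \sqrt{27}\right) = -2610 + 3 \left(9 + 3 + \sqrt{2} \cdot 3 \sqrt{3}\right) = -2610 + 3 \left(9 + 3 + 3 \sqrt{6}\right) = -2610 + 3 \left(12 + 3 \sqrt{6}\right) = -2610 + \left(36 + 9 \sqrt{6}\right) = -2574 + 9 \sqrt{6}$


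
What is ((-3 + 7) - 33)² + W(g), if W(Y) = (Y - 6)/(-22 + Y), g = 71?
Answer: 41274/49 ≈ 842.33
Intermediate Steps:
W(Y) = (-6 + Y)/(-22 + Y)
((-3 + 7) - 33)² + W(g) = ((-3 + 7) - 33)² + (-6 + 71)/(-22 + 71) = (4 - 33)² + 65/49 = (-29)² + (1/49)*65 = 841 + 65/49 = 41274/49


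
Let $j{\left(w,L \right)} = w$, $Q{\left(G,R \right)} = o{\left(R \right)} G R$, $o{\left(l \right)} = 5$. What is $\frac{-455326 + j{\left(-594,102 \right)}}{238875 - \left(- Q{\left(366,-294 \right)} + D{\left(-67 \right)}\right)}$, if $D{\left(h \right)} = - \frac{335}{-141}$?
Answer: $\frac{3214236}{2108989} \approx 1.5241$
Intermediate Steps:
$D{\left(h \right)} = \frac{335}{141}$ ($D{\left(h \right)} = \left(-335\right) \left(- \frac{1}{141}\right) = \frac{335}{141}$)
$Q{\left(G,R \right)} = 5 G R$
$\frac{-455326 + j{\left(-594,102 \right)}}{238875 - \left(- Q{\left(366,-294 \right)} + D{\left(-67 \right)}\right)} = \frac{-455326 - 594}{238875 + \left(5 \cdot 366 \left(-294\right) - \frac{335}{141}\right)} = - \frac{455920}{238875 - \frac{75861155}{141}} = - \frac{455920}{- \frac{42179780}{141}} = \left(-455920\right) \left(- \frac{141}{42179780}\right) = \frac{3214236}{2108989}$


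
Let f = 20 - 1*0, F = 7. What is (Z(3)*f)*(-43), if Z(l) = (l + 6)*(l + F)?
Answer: -77400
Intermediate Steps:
f = 20 (f = 20 + 0 = 20)
Z(l) = (6 + l)*(7 + l) (Z(l) = (l + 6)*(l + 7) = (6 + l)*(7 + l))
(Z(3)*f)*(-43) = ((42 + 3**2 + 13*3)*20)*(-43) = ((42 + 9 + 39)*20)*(-43) = (90*20)*(-43) = 1800*(-43) = -77400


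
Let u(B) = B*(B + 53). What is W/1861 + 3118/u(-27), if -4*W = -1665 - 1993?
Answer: -5160619/1306422 ≈ -3.9502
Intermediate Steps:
u(B) = B*(53 + B)
W = 1829/2 (W = -(-1665 - 1993)/4 = -1/4*(-3658) = 1829/2 ≈ 914.50)
W/1861 + 3118/u(-27) = (1829/2)/1861 + 3118/((-27*(53 - 27))) = (1829/2)*(1/1861) + 3118/((-27*26)) = 1829/3722 + 3118/(-702) = 1829/3722 + 3118*(-1/702) = 1829/3722 - 1559/351 = -5160619/1306422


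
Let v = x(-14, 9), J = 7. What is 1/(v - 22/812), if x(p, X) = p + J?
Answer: -406/2853 ≈ -0.14231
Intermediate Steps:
x(p, X) = 7 + p (x(p, X) = p + 7 = 7 + p)
v = -7 (v = 7 - 14 = -7)
1/(v - 22/812) = 1/(-7 - 22/812) = 1/(-7 - 22*1/812) = 1/(-7 - 11/406) = 1/(-2853/406) = -406/2853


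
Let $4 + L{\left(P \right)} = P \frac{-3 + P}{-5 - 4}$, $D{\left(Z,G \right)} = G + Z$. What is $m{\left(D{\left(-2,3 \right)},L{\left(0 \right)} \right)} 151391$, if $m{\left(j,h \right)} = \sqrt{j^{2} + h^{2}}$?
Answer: $151391 \sqrt{17} \approx 6.242 \cdot 10^{5}$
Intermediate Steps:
$L{\left(P \right)} = -4 + P \left(\frac{1}{3} - \frac{P}{9}\right)$ ($L{\left(P \right)} = -4 + P \frac{-3 + P}{-5 - 4} = -4 + P \frac{-3 + P}{-9} = -4 + P \left(-3 + P\right) \left(- \frac{1}{9}\right) = -4 + P \left(\frac{1}{3} - \frac{P}{9}\right)$)
$m{\left(j,h \right)} = \sqrt{h^{2} + j^{2}}$
$m{\left(D{\left(-2,3 \right)},L{\left(0 \right)} \right)} 151391 = \sqrt{\left(-4 - \frac{0^{2}}{9} + \frac{1}{3} \cdot 0\right)^{2} + \left(3 - 2\right)^{2}} \cdot 151391 = \sqrt{\left(-4 - 0 + 0\right)^{2} + 1^{2}} \cdot 151391 = \sqrt{\left(-4 + 0 + 0\right)^{2} + 1} \cdot 151391 = \sqrt{\left(-4\right)^{2} + 1} \cdot 151391 = \sqrt{16 + 1} \cdot 151391 = \sqrt{17} \cdot 151391 = 151391 \sqrt{17}$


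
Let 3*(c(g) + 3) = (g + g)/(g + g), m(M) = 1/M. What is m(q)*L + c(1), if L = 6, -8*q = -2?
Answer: 64/3 ≈ 21.333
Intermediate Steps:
q = ¼ (q = -⅛*(-2) = ¼ ≈ 0.25000)
m(M) = 1/M
c(g) = -8/3 (c(g) = -3 + ((g + g)/(g + g))/3 = -3 + ((2*g)/((2*g)))/3 = -3 + ((2*g)*(1/(2*g)))/3 = -3 + (⅓)*1 = -3 + ⅓ = -8/3)
m(q)*L + c(1) = 6/(¼) - 8/3 = 4*6 - 8/3 = 24 - 8/3 = 64/3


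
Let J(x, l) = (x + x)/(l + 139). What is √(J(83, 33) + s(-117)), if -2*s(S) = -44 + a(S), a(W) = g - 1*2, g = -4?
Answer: √192038/86 ≈ 5.0956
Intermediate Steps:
a(W) = -6 (a(W) = -4 - 1*2 = -4 - 2 = -6)
s(S) = 25 (s(S) = -(-44 - 6)/2 = -½*(-50) = 25)
J(x, l) = 2*x/(139 + l) (J(x, l) = (2*x)/(139 + l) = 2*x/(139 + l))
√(J(83, 33) + s(-117)) = √(2*83/(139 + 33) + 25) = √(2*83/172 + 25) = √(2*83*(1/172) + 25) = √(83/86 + 25) = √(2233/86) = √192038/86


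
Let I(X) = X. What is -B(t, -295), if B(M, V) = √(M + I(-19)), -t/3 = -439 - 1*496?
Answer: -√2786 ≈ -52.783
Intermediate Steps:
t = 2805 (t = -3*(-439 - 1*496) = -3*(-439 - 496) = -3*(-935) = 2805)
B(M, V) = √(-19 + M) (B(M, V) = √(M - 19) = √(-19 + M))
-B(t, -295) = -√(-19 + 2805) = -√2786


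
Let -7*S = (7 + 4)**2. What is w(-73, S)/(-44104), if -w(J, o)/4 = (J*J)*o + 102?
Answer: -644095/77182 ≈ -8.3451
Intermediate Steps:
S = -121/7 (S = -(7 + 4)**2/7 = -1/7*11**2 = -1/7*121 = -121/7 ≈ -17.286)
w(J, o) = -408 - 4*o*J**2 (w(J, o) = -4*((J*J)*o + 102) = -4*(J**2*o + 102) = -4*(o*J**2 + 102) = -4*(102 + o*J**2) = -408 - 4*o*J**2)
w(-73, S)/(-44104) = (-408 - 4*(-121/7)*(-73)**2)/(-44104) = (-408 - 4*(-121/7)*5329)*(-1/44104) = (-408 + 2579236/7)*(-1/44104) = (2576380/7)*(-1/44104) = -644095/77182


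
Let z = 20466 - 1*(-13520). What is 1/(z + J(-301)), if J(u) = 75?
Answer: 1/34061 ≈ 2.9359e-5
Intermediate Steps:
z = 33986 (z = 20466 + 13520 = 33986)
1/(z + J(-301)) = 1/(33986 + 75) = 1/34061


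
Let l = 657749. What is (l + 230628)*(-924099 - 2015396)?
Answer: -2611379749615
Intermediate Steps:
(l + 230628)*(-924099 - 2015396) = (657749 + 230628)*(-924099 - 2015396) = 888377*(-2939495) = -2611379749615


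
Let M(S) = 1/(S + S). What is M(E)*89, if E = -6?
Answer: -89/12 ≈ -7.4167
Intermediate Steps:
M(S) = 1/(2*S)
M(E)*89 = ((½)/(-6))*89 = ((½)*(-⅙))*89 = -1/12*89 = -89/12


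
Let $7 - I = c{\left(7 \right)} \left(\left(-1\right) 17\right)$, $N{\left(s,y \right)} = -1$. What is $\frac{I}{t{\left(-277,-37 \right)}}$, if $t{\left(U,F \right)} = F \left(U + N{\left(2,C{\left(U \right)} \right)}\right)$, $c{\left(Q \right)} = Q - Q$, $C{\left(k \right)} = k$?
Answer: $\frac{7}{10286} \approx 0.00068054$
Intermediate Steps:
$c{\left(Q \right)} = 0$
$I = 7$ ($I = 7 - 0 \left(\left(-1\right) 17\right) = 7 - 0 \left(-17\right) = 7 - 0 = 7 + 0 = 7$)
$t{\left(U,F \right)} = F \left(-1 + U\right)$ ($t{\left(U,F \right)} = F \left(U - 1\right) = F \left(-1 + U\right)$)
$\frac{I}{t{\left(-277,-37 \right)}} = \frac{7}{\left(-37\right) \left(-1 - 277\right)} = \frac{7}{\left(-37\right) \left(-278\right)} = \frac{7}{10286}$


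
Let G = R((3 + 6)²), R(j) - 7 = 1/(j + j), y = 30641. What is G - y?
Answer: -4962707/162 ≈ -30634.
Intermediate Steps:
R(j) = 7 + 1/(2*j) (R(j) = 7 + 1/(j + j) = 7 + 1/(2*j))
G = 1135/162 (G = 7 + 1/(2*((3 + 6)²)) = 7 + 1/(2*(9²)) = 7 + (½)/81 = 7 + (½)*(1/81) = 7 + 1/162 = 1135/162 ≈ 7.0062)
G - y = 1135/162 - 1*30641 = 1135/162 - 30641 = -4962707/162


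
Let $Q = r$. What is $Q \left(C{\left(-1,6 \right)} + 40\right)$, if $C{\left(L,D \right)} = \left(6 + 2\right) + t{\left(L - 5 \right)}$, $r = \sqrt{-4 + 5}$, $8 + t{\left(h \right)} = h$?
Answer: $34$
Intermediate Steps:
$t{\left(h \right)} = -8 + h$
$r = 1$ ($r = \sqrt{1} = 1$)
$Q = 1$
$C{\left(L,D \right)} = -5 + L$ ($C{\left(L,D \right)} = \left(6 + 2\right) + \left(-8 + \left(L - 5\right)\right) = 8 + \left(-8 + \left(L - 5\right)\right) = 8 + \left(-8 + \left(-5 + L\right)\right) = 8 + \left(-13 + L\right) = -5 + L$)
$Q \left(C{\left(-1,6 \right)} + 40\right) = 1 \left(\left(-5 - 1\right) + 40\right) = 1 \left(-6 + 40\right) = 1 \cdot 34 = 34$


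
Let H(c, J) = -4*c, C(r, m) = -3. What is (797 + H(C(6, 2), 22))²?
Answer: 654481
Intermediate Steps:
(797 + H(C(6, 2), 22))² = (797 - 4*(-3))² = (797 + 12)² = 809² = 654481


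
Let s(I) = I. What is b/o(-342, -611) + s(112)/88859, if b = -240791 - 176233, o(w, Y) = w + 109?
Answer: 37056361712/20704147 ≈ 1789.8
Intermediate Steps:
o(w, Y) = 109 + w
b = -417024
b/o(-342, -611) + s(112)/88859 = -417024/(109 - 342) + 112/88859 = -417024/(-233) + 112*(1/88859) = -417024*(-1/233) + 112/88859 = 417024/233 + 112/88859 = 37056361712/20704147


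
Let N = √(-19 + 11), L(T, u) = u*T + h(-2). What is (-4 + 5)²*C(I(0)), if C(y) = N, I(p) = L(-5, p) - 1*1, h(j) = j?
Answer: 2*I*√2 ≈ 2.8284*I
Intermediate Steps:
L(T, u) = -2 + T*u (L(T, u) = u*T - 2 = T*u - 2 = -2 + T*u)
I(p) = -3 - 5*p (I(p) = (-2 - 5*p) - 1*1 = (-2 - 5*p) - 1 = -3 - 5*p)
N = 2*I*√2 (N = √(-8) = 2*I*√2 ≈ 2.8284*I)
C(y) = 2*I*√2
(-4 + 5)²*C(I(0)) = (-4 + 5)²*(2*I*√2) = 1²*(2*I*√2) = 1*(2*I*√2) = 2*I*√2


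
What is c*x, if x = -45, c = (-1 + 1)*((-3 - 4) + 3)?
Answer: 0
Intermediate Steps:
c = 0 (c = 0*(-7 + 3) = 0*(-4) = 0)
c*x = 0*(-45) = 0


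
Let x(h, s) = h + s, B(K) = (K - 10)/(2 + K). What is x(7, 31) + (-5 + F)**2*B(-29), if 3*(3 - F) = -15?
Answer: 51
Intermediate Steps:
F = 8 (F = 3 - 1/3*(-15) = 3 + 5 = 8)
B(K) = (-10 + K)/(2 + K)
x(7, 31) + (-5 + F)**2*B(-29) = (7 + 31) + (-5 + 8)**2*((-10 - 29)/(2 - 29)) = 38 + 3**2*(-39/(-27)) = 38 + 9*(-1/27*(-39)) = 38 + 9*(13/9) = 38 + 13 = 51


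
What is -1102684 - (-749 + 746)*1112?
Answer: -1099348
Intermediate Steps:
-1102684 - (-749 + 746)*1112 = -1102684 - (-3)*1112 = -1102684 - 1*(-3336) = -1102684 + 3336 = -1099348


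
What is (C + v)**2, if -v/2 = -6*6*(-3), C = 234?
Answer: 324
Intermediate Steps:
v = -216 (v = -2*(-6*6)*(-3) = -(-72)*(-3) = -2*108 = -216)
(C + v)**2 = (234 - 216)**2 = 18**2 = 324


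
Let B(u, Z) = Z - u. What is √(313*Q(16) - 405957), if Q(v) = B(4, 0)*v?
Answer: I*√425989 ≈ 652.68*I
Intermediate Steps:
Q(v) = -4*v (Q(v) = (0 - 1*4)*v = (0 - 4)*v = -4*v)
√(313*Q(16) - 405957) = √(313*(-4*16) - 405957) = √(313*(-64) - 405957) = √(-20032 - 405957) = √(-425989) = I*√425989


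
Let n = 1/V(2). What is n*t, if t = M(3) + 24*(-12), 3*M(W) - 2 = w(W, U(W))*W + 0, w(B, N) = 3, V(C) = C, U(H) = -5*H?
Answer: -853/6 ≈ -142.17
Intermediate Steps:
M(W) = ⅔ + W (M(W) = ⅔ + (3*W + 0)/3 = ⅔ + (3*W)/3 = ⅔ + W)
n = ½ (n = 1/2 = ½ ≈ 0.50000)
t = -853/3 (t = (⅔ + 3) + 24*(-12) = 11/3 - 288 = -853/3 ≈ -284.33)
n*t = (½)*(-853/3) = -853/6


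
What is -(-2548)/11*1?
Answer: 2548/11 ≈ 231.64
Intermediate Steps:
-(-2548)/11*1 = -26*(-98/11)*1 = (2548/11)*1 = 2548/11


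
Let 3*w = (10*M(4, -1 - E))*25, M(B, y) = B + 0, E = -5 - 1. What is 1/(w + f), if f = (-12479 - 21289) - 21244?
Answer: -3/164036 ≈ -1.8289e-5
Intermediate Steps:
E = -6
M(B, y) = B
w = 1000/3 (w = ((10*4)*25)/3 = (40*25)/3 = (⅓)*1000 = 1000/3 ≈ 333.33)
f = -55012 (f = -33768 - 21244 = -55012)
1/(w + f) = 1/(1000/3 - 55012) = 1/(-164036/3) = -3/164036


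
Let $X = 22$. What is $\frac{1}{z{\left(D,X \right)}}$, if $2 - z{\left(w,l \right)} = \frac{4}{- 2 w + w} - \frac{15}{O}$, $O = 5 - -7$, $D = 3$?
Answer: $\frac{12}{55} \approx 0.21818$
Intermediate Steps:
$O = 12$ ($O = 5 + 7 = 12$)
$z{\left(w,l \right)} = \frac{13}{4} + \frac{4}{w}$ ($z{\left(w,l \right)} = 2 - \left(\frac{4}{- 2 w + w} - \frac{15}{12}\right) = 2 - \left(\frac{4}{\left(-1\right) w} - \frac{5}{4}\right) = 2 - \left(4 \left(- \frac{1}{w}\right) - \frac{5}{4}\right) = 2 - \left(- \frac{4}{w} - \frac{5}{4}\right) = 2 - \left(- \frac{5}{4} - \frac{4}{w}\right) = 2 + \left(\frac{5}{4} + \frac{4}{w}\right) = \frac{13}{4} + \frac{4}{w}$)
$\frac{1}{z{\left(D,X \right)}} = \frac{1}{\frac{13}{4} + \frac{4}{3}} = \frac{1}{\frac{55}{12}} = \frac{12}{55}$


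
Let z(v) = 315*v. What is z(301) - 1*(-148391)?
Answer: 243206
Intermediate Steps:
z(301) - 1*(-148391) = 315*301 - 1*(-148391) = 94815 + 148391 = 243206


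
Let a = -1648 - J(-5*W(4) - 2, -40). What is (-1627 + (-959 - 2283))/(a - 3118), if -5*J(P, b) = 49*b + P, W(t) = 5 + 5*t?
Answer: 8115/8639 ≈ 0.93934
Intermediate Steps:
J(P, b) = -49*b/5 - P/5 (J(P, b) = -(49*b + P)/5 = -(P + 49*b)/5 = -49*b/5 - P/5)
a = -10327/5 (a = -1648 - (-49/5*(-40) - (-5*(5 + 5*4) - 2)/5) = -1648 - (392 - (-5*(5 + 20) - 2)/5) = -1648 - (392 - (-5*25 - 2)/5) = -1648 - (392 - (-125 - 2)/5) = -1648 - (392 - 1/5*(-127)) = -1648 - (392 + 127/5) = -1648 - 1*2087/5 = -1648 - 2087/5 = -10327/5 ≈ -2065.4)
(-1627 + (-959 - 2283))/(a - 3118) = (-1627 + (-959 - 2283))/(-10327/5 - 3118) = (-1627 - 3242)/(-25917/5) = -4869*(-5/25917) = 8115/8639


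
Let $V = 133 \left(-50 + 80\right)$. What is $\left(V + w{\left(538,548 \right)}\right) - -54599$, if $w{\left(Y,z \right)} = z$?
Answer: $59137$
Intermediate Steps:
$V = 3990$ ($V = 133 \cdot 30 = 3990$)
$\left(V + w{\left(538,548 \right)}\right) - -54599 = \left(3990 + 548\right) - -54599 = 4538 + \left(-80417 + 135016\right) = 4538 + 54599 = 59137$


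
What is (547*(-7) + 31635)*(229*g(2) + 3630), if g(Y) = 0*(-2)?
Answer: 100935780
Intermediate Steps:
g(Y) = 0
(547*(-7) + 31635)*(229*g(2) + 3630) = (547*(-7) + 31635)*(229*0 + 3630) = (-3829 + 31635)*(0 + 3630) = 27806*3630 = 100935780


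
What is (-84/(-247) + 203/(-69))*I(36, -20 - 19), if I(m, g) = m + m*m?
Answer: -19689180/5681 ≈ -3465.8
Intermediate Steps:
I(m, g) = m + m**2
(-84/(-247) + 203/(-69))*I(36, -20 - 19) = (-84/(-247) + 203/(-69))*(36*(1 + 36)) = (-84*(-1/247) + 203*(-1/69))*(36*37) = (84/247 - 203/69)*1332 = -44345/17043*1332 = -19689180/5681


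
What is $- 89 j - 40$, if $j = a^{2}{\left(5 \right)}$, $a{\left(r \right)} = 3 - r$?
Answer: $-396$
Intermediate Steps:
$j = 4$ ($j = \left(3 - 5\right)^{2} = \left(-2\right)^{2} = 4$)
$- 89 j - 40 = \left(-89\right) 4 - 40 = -356 - 40 = -396$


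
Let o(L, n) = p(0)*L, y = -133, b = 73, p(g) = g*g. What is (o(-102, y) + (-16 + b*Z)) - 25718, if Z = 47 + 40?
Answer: -19383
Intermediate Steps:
p(g) = g²
o(L, n) = 0 (o(L, n) = 0²*L = 0*L = 0)
Z = 87
(o(-102, y) + (-16 + b*Z)) - 25718 = (0 + (-16 + 73*87)) - 25718 = (0 + (-16 + 6351)) - 25718 = (0 + 6335) - 25718 = 6335 - 25718 = -19383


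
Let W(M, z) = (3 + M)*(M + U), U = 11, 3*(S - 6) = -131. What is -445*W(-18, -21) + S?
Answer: -140288/3 ≈ -46763.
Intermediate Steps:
S = -113/3 (S = 6 + (1/3)*(-131) = 6 - 131/3 = -113/3 ≈ -37.667)
W(M, z) = (3 + M)*(11 + M) (W(M, z) = (3 + M)*(M + 11) = (3 + M)*(11 + M))
-445*W(-18, -21) + S = -445*(33 + (-18)**2 + 14*(-18)) - 113/3 = -445*(33 + 324 - 252) - 113/3 = -445*105 - 113/3 = -46725 - 113/3 = -140288/3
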